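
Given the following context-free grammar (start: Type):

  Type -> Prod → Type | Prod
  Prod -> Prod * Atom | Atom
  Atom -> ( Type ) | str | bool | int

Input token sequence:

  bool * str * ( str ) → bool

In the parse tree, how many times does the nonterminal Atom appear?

5

[Type [Prod [Prod [Prod [Atom bool]] * [Atom str]] * [Atom ( [Type [Prod [Atom str]]] )]] → [Type [Prod [Atom bool]]]]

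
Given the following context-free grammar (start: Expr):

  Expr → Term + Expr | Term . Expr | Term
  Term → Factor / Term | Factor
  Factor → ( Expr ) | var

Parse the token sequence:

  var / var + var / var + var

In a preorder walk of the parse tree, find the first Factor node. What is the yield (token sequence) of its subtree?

[Expr [Term [Factor var] / [Term [Factor var]]] + [Expr [Term [Factor var] / [Term [Factor var]]] + [Expr [Term [Factor var]]]]]

var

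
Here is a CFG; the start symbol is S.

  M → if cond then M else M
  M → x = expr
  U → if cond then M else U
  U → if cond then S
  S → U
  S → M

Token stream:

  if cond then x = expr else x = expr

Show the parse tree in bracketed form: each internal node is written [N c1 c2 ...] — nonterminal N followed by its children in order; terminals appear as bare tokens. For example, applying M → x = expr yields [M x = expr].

[S [M if cond then [M x = expr] else [M x = expr]]]

S
M
if cond then M else M
if cond then x = expr else M
if cond then x = expr else x = expr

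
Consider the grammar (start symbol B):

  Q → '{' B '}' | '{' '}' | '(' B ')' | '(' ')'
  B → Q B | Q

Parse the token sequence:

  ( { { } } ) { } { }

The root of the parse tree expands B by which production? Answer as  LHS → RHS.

[B [Q ( [B [Q { [B [Q { }]] }]] )] [B [Q { }] [B [Q { }]]]]

B → Q B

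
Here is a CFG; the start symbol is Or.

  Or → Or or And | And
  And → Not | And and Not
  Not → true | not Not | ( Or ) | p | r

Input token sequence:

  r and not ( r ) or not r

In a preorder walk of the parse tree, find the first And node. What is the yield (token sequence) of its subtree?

[Or [Or [And [And [Not r]] and [Not not [Not ( [Or [And [Not r]]] )]]]] or [And [Not not [Not r]]]]

r and not ( r )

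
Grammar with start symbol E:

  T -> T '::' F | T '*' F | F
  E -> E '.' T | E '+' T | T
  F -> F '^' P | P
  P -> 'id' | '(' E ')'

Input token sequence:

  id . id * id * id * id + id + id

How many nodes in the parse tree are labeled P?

7

[E [E [E [E [T [F [P id]]]] . [T [T [T [T [F [P id]]] * [F [P id]]] * [F [P id]]] * [F [P id]]]] + [T [F [P id]]]] + [T [F [P id]]]]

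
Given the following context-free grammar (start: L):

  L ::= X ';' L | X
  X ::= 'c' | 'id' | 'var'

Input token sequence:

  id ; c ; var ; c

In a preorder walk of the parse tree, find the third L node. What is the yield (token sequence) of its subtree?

[L [X id] ; [L [X c] ; [L [X var] ; [L [X c]]]]]

var ; c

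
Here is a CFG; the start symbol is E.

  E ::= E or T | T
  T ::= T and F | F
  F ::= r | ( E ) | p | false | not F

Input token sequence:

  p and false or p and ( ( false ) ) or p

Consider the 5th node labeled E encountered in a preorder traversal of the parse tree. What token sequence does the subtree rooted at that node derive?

[E [E [E [T [T [F p]] and [F false]]] or [T [T [F p]] and [F ( [E [T [F ( [E [T [F false]]] )]]] )]]] or [T [F p]]]

false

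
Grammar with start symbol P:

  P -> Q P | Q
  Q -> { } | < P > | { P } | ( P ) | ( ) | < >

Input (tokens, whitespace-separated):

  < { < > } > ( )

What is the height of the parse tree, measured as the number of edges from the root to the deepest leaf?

[P [Q < [P [Q { [P [Q < >]] }]] >] [P [Q ( )]]]

6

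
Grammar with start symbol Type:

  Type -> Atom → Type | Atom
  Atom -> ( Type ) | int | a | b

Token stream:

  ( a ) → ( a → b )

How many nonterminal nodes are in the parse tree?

[Type [Atom ( [Type [Atom a]] )] → [Type [Atom ( [Type [Atom a] → [Type [Atom b]]] )]]]

10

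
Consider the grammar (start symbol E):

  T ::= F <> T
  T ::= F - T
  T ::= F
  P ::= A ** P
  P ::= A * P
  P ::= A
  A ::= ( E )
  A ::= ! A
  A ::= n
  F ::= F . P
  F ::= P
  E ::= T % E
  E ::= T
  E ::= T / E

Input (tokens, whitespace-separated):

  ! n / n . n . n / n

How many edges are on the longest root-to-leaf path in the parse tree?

[E [T [F [P [A ! [A n]]]]] / [E [T [F [F [F [P [A n]]] . [P [A n]]] . [P [A n]]]] / [E [T [F [P [A n]]]]]]]

8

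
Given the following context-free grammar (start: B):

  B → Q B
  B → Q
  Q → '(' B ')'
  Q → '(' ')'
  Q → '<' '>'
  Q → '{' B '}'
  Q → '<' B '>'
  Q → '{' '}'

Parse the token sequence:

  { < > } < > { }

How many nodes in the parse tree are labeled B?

4

[B [Q { [B [Q < >]] }] [B [Q < >] [B [Q { }]]]]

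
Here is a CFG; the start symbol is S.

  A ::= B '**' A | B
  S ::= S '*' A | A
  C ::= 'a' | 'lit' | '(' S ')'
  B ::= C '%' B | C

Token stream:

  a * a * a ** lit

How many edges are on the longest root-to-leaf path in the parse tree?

[S [S [S [A [B [C a]]]] * [A [B [C a]]]] * [A [B [C a]] ** [A [B [C lit]]]]]

6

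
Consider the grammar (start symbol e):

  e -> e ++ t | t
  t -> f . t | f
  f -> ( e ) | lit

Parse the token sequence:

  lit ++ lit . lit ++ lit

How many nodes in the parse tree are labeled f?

[e [e [e [t [f lit]]] ++ [t [f lit] . [t [f lit]]]] ++ [t [f lit]]]

4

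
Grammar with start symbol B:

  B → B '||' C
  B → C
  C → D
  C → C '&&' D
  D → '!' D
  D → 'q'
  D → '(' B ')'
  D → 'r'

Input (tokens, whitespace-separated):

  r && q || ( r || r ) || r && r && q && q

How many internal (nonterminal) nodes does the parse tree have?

23

[B [B [B [C [C [D r]] && [D q]]] || [C [D ( [B [B [C [D r]]] || [C [D r]]] )]]] || [C [C [C [C [D r]] && [D r]] && [D q]] && [D q]]]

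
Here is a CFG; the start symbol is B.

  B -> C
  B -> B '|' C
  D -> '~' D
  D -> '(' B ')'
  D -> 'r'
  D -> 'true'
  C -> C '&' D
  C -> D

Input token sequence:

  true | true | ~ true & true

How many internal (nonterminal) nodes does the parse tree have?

[B [B [B [C [D true]]] | [C [D true]]] | [C [C [D ~ [D true]]] & [D true]]]

12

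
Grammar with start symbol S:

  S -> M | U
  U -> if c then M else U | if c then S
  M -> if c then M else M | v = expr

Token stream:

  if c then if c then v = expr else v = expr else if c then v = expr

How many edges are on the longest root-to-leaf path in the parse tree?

5

[S [U if c then [M if c then [M v = expr] else [M v = expr]] else [U if c then [S [M v = expr]]]]]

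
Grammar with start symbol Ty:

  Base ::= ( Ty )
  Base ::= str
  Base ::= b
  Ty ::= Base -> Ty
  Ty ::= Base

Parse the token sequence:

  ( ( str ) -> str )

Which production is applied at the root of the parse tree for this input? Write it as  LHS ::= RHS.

[Ty [Base ( [Ty [Base ( [Ty [Base str]] )] -> [Ty [Base str]]] )]]

Ty ::= Base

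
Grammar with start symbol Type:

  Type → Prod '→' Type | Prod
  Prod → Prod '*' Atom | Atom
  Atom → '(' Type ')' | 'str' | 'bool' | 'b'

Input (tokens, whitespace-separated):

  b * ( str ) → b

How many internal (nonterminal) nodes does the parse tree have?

11

[Type [Prod [Prod [Atom b]] * [Atom ( [Type [Prod [Atom str]]] )]] → [Type [Prod [Atom b]]]]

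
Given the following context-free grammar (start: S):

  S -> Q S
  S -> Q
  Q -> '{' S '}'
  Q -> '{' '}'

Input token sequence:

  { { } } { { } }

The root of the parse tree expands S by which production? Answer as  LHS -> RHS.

[S [Q { [S [Q { }]] }] [S [Q { [S [Q { }]] }]]]

S -> Q S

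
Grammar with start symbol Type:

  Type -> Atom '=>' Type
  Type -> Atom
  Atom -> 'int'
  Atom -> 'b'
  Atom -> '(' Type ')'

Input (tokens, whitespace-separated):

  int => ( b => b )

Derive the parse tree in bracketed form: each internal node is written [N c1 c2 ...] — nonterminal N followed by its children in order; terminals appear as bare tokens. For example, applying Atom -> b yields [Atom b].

[Type [Atom int] => [Type [Atom ( [Type [Atom b] => [Type [Atom b]]] )]]]

Type
Atom => Type
int => Type
int => Atom
int => ( Type )
int => ( Atom => Type )
int => ( b => Type )
int => ( b => Atom )
int => ( b => b )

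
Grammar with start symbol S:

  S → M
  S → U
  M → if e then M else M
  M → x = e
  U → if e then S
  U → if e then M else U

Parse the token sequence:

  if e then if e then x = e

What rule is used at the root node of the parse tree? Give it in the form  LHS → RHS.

[S [U if e then [S [U if e then [S [M x = e]]]]]]

S → U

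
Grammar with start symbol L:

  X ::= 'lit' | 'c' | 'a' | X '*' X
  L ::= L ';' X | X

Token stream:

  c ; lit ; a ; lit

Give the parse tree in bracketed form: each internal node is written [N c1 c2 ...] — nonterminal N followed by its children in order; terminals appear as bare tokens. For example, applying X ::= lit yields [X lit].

L
L ; X
L ; X ; X
L ; X ; X ; X
X ; X ; X ; X
c ; X ; X ; X
c ; lit ; X ; X
c ; lit ; a ; X
c ; lit ; a ; lit

[L [L [L [L [X c]] ; [X lit]] ; [X a]] ; [X lit]]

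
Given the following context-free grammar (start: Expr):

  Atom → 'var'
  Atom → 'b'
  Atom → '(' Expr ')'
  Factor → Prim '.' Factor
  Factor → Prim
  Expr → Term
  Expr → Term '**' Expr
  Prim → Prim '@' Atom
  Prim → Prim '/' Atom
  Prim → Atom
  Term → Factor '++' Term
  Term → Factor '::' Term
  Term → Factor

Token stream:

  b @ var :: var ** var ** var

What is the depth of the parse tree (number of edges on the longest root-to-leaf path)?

7

[Expr [Term [Factor [Prim [Prim [Atom b]] @ [Atom var]]] :: [Term [Factor [Prim [Atom var]]]]] ** [Expr [Term [Factor [Prim [Atom var]]]] ** [Expr [Term [Factor [Prim [Atom var]]]]]]]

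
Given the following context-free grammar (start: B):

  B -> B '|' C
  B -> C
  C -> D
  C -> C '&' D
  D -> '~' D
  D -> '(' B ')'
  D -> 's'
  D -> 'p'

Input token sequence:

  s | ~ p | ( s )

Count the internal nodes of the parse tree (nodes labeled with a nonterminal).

[B [B [B [C [D s]]] | [C [D ~ [D p]]]] | [C [D ( [B [C [D s]]] )]]]

13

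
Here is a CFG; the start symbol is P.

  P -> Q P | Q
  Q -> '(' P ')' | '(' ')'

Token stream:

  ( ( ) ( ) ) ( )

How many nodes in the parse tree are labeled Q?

[P [Q ( [P [Q ( )] [P [Q ( )]]] )] [P [Q ( )]]]

4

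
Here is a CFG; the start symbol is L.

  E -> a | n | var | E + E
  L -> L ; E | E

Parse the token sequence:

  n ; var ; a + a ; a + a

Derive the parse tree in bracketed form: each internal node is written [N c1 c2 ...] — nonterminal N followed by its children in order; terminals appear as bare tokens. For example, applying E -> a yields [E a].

L
L ; E
L ; E ; E
L ; E ; E ; E
E ; E ; E ; E
n ; E ; E ; E
n ; var ; E ; E
n ; var ; E + E ; E
n ; var ; a + E ; E
n ; var ; a + a ; E
n ; var ; a + a ; E + E
n ; var ; a + a ; a + E
n ; var ; a + a ; a + a

[L [L [L [L [E n]] ; [E var]] ; [E [E a] + [E a]]] ; [E [E a] + [E a]]]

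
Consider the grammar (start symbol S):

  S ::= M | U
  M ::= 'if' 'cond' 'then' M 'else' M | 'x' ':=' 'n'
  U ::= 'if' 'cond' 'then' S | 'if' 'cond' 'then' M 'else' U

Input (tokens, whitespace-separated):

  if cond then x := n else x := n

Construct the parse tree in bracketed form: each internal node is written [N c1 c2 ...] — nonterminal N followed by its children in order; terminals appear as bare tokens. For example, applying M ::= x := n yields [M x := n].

S
M
if cond then M else M
if cond then x := n else M
if cond then x := n else x := n

[S [M if cond then [M x := n] else [M x := n]]]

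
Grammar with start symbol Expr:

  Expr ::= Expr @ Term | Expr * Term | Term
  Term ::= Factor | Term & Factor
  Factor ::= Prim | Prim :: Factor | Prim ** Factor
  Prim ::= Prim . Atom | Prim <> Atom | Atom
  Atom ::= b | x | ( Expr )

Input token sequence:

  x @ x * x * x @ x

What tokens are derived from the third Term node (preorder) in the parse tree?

x

[Expr [Expr [Expr [Expr [Expr [Term [Factor [Prim [Atom x]]]]] @ [Term [Factor [Prim [Atom x]]]]] * [Term [Factor [Prim [Atom x]]]]] * [Term [Factor [Prim [Atom x]]]]] @ [Term [Factor [Prim [Atom x]]]]]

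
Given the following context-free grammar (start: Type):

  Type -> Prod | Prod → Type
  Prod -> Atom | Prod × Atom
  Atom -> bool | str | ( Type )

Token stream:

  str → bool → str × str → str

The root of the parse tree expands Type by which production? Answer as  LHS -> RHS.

[Type [Prod [Atom str]] → [Type [Prod [Atom bool]] → [Type [Prod [Prod [Atom str]] × [Atom str]] → [Type [Prod [Atom str]]]]]]

Type -> Prod → Type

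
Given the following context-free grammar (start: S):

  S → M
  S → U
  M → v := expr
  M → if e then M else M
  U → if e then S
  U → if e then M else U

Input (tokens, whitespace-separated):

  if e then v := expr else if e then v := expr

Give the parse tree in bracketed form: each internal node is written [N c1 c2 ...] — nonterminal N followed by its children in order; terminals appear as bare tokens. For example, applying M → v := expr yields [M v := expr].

S
U
if e then M else U
if e then v := expr else U
if e then v := expr else if e then S
if e then v := expr else if e then M
if e then v := expr else if e then v := expr

[S [U if e then [M v := expr] else [U if e then [S [M v := expr]]]]]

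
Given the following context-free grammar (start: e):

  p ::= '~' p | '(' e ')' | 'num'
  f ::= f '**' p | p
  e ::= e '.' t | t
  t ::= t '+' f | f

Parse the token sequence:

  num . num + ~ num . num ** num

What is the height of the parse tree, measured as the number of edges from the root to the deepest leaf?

6

[e [e [e [t [f [p num]]]] . [t [t [f [p num]]] + [f [p ~ [p num]]]]] . [t [f [f [p num]] ** [p num]]]]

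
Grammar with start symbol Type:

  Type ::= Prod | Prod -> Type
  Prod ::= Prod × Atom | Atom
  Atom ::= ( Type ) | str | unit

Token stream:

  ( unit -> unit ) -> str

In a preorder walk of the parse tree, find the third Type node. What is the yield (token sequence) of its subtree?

unit

[Type [Prod [Atom ( [Type [Prod [Atom unit]] -> [Type [Prod [Atom unit]]]] )]] -> [Type [Prod [Atom str]]]]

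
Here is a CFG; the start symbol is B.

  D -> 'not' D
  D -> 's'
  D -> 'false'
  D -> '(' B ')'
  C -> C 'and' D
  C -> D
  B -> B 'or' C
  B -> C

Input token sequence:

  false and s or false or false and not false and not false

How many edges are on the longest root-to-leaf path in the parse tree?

6

[B [B [B [C [C [D false]] and [D s]]] or [C [D false]]] or [C [C [C [D false]] and [D not [D false]]] and [D not [D false]]]]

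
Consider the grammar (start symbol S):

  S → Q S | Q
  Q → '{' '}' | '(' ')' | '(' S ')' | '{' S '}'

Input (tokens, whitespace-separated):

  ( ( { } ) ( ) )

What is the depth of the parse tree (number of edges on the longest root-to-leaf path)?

[S [Q ( [S [Q ( [S [Q { }]] )] [S [Q ( )]]] )]]

6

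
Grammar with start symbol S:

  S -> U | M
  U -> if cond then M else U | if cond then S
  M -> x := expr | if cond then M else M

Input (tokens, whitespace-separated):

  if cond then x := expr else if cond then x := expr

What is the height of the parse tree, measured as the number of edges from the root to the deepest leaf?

5

[S [U if cond then [M x := expr] else [U if cond then [S [M x := expr]]]]]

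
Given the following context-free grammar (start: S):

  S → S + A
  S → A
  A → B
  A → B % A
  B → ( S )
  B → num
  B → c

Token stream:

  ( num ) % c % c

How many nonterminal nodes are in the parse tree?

10

[S [A [B ( [S [A [B num]]] )] % [A [B c] % [A [B c]]]]]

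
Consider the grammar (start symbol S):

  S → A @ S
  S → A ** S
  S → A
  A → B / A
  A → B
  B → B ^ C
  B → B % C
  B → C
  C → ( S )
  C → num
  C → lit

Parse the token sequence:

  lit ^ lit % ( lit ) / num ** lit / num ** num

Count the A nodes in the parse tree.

[S [A [B [B [B [C lit]] ^ [C lit]] % [C ( [S [A [B [C lit]]]] )]] / [A [B [C num]]]] ** [S [A [B [C lit]] / [A [B [C num]]]] ** [S [A [B [C num]]]]]]

6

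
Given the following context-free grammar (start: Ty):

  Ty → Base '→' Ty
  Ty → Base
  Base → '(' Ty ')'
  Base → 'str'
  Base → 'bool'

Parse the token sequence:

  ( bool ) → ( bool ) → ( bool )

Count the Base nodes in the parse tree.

6

[Ty [Base ( [Ty [Base bool]] )] → [Ty [Base ( [Ty [Base bool]] )] → [Ty [Base ( [Ty [Base bool]] )]]]]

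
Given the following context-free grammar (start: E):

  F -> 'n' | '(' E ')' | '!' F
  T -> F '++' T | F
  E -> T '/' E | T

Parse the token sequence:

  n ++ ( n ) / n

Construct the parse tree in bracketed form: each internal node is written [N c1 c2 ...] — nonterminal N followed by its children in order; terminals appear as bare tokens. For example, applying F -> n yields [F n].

[E [T [F n] ++ [T [F ( [E [T [F n]]] )]]] / [E [T [F n]]]]

E
T / E
F ++ T / E
n ++ T / E
n ++ F / E
n ++ ( E ) / E
n ++ ( T ) / E
n ++ ( F ) / E
n ++ ( n ) / E
n ++ ( n ) / T
n ++ ( n ) / F
n ++ ( n ) / n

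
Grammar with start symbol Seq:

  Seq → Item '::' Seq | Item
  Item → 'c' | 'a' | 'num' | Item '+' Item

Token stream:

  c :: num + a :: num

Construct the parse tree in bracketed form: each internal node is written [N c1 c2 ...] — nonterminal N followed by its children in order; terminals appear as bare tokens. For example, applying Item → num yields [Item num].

[Seq [Item c] :: [Seq [Item [Item num] + [Item a]] :: [Seq [Item num]]]]

Seq
Item :: Seq
c :: Seq
c :: Item :: Seq
c :: Item + Item :: Seq
c :: num + Item :: Seq
c :: num + a :: Seq
c :: num + a :: Item
c :: num + a :: num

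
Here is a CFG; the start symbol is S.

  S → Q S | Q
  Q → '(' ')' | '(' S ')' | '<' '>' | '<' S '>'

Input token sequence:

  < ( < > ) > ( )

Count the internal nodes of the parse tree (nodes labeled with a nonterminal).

[S [Q < [S [Q ( [S [Q < >]] )]] >] [S [Q ( )]]]

8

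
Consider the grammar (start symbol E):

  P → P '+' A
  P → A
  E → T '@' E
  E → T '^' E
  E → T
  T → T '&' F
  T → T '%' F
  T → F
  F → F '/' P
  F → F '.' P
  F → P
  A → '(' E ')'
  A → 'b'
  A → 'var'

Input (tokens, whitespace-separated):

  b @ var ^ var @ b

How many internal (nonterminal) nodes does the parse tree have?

20

[E [T [F [P [A b]]]] @ [E [T [F [P [A var]]]] ^ [E [T [F [P [A var]]]] @ [E [T [F [P [A b]]]]]]]]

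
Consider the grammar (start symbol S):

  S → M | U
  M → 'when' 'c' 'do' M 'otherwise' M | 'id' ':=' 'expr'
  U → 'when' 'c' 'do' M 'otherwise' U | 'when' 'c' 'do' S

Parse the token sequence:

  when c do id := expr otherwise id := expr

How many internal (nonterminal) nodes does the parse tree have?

4

[S [M when c do [M id := expr] otherwise [M id := expr]]]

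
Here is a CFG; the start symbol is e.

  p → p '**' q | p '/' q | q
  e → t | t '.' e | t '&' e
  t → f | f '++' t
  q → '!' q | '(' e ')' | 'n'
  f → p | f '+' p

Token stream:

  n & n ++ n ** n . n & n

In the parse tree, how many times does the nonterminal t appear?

[e [t [f [p [q n]]]] & [e [t [f [p [q n]]] ++ [t [f [p [p [q n]] ** [q n]]]]] . [e [t [f [p [q n]]]] & [e [t [f [p [q n]]]]]]]]

5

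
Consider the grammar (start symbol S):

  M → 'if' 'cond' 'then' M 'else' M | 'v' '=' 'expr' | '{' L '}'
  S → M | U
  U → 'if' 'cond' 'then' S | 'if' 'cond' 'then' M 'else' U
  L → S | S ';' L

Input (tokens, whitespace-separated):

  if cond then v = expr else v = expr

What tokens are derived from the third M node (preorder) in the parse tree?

v = expr

[S [M if cond then [M v = expr] else [M v = expr]]]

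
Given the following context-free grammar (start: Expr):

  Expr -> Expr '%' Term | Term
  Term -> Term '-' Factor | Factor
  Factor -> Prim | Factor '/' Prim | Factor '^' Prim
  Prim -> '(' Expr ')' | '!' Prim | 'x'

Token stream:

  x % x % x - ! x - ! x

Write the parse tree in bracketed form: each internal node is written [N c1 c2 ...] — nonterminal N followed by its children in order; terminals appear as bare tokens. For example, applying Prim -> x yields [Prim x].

[Expr [Expr [Expr [Term [Factor [Prim x]]]] % [Term [Factor [Prim x]]]] % [Term [Term [Term [Factor [Prim x]]] - [Factor [Prim ! [Prim x]]]] - [Factor [Prim ! [Prim x]]]]]

Expr
Expr % Term
Expr % Term % Term
Term % Term % Term
Factor % Term % Term
Prim % Term % Term
x % Term % Term
x % Factor % Term
x % Prim % Term
x % x % Term
x % x % Term - Factor
x % x % Term - Factor - Factor
x % x % Factor - Factor - Factor
x % x % Prim - Factor - Factor
x % x % x - Factor - Factor
x % x % x - Prim - Factor
x % x % x - ! Prim - Factor
x % x % x - ! x - Factor
x % x % x - ! x - Prim
x % x % x - ! x - ! Prim
x % x % x - ! x - ! x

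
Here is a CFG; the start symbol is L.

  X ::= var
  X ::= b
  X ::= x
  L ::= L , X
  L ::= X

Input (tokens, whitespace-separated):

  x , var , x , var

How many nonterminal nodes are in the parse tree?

[L [L [L [L [X x]] , [X var]] , [X x]] , [X var]]

8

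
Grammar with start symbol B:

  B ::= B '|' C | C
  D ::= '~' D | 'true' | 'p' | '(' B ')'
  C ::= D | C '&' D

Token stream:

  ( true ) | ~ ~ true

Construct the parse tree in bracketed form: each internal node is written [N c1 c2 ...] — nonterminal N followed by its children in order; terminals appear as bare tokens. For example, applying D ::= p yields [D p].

B
B | C
C | C
D | C
( B ) | C
( C ) | C
( D ) | C
( true ) | C
( true ) | D
( true ) | ~ D
( true ) | ~ ~ D
( true ) | ~ ~ true

[B [B [C [D ( [B [C [D true]]] )]]] | [C [D ~ [D ~ [D true]]]]]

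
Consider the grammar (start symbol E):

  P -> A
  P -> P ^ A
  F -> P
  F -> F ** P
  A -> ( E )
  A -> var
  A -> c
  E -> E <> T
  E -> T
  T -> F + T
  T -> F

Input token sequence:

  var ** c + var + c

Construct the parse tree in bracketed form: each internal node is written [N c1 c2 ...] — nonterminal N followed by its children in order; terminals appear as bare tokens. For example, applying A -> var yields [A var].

[E [T [F [F [P [A var]]] ** [P [A c]]] + [T [F [P [A var]]] + [T [F [P [A c]]]]]]]

E
T
F + T
F ** P + T
P ** P + T
A ** P + T
var ** P + T
var ** A + T
var ** c + T
var ** c + F + T
var ** c + P + T
var ** c + A + T
var ** c + var + T
var ** c + var + F
var ** c + var + P
var ** c + var + A
var ** c + var + c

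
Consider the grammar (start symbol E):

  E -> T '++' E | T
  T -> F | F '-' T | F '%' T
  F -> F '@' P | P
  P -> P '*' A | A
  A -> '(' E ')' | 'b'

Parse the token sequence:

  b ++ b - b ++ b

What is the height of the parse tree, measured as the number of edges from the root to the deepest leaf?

7

[E [T [F [P [A b]]]] ++ [E [T [F [P [A b]]] - [T [F [P [A b]]]]] ++ [E [T [F [P [A b]]]]]]]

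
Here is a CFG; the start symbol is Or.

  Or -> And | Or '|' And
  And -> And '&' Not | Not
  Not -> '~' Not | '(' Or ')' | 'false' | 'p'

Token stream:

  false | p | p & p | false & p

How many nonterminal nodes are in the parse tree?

[Or [Or [Or [Or [And [Not false]]] | [And [Not p]]] | [And [And [Not p]] & [Not p]]] | [And [And [Not false]] & [Not p]]]

16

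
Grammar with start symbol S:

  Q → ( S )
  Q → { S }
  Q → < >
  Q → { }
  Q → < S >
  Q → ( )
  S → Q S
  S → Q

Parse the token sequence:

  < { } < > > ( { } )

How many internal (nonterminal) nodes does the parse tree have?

10

[S [Q < [S [Q { }] [S [Q < >]]] >] [S [Q ( [S [Q { }]] )]]]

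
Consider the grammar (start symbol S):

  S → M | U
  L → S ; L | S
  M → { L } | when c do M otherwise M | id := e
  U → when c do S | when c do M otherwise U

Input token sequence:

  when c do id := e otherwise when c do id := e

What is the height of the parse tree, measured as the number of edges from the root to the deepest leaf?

5

[S [U when c do [M id := e] otherwise [U when c do [S [M id := e]]]]]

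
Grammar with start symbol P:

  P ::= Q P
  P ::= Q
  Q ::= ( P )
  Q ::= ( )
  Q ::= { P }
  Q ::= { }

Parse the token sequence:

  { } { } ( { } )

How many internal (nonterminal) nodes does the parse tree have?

[P [Q { }] [P [Q { }] [P [Q ( [P [Q { }]] )]]]]

8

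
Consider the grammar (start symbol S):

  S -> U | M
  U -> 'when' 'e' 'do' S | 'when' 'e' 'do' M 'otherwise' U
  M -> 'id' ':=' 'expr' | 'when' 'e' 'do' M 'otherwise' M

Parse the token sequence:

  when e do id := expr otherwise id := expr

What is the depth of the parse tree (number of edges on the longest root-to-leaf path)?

3

[S [M when e do [M id := expr] otherwise [M id := expr]]]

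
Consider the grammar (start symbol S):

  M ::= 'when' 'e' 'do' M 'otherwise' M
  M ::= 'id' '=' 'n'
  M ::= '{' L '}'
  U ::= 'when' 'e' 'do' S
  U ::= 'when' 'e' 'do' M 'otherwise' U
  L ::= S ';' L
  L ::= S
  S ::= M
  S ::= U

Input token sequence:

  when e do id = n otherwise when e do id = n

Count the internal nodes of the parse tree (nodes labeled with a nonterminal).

6

[S [U when e do [M id = n] otherwise [U when e do [S [M id = n]]]]]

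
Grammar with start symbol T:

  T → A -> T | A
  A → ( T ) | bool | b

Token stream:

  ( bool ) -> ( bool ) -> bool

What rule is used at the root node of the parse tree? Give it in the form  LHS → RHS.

[T [A ( [T [A bool]] )] -> [T [A ( [T [A bool]] )] -> [T [A bool]]]]

T → A -> T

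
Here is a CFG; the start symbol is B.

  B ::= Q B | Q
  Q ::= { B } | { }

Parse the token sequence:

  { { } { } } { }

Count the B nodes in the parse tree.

[B [Q { [B [Q { }] [B [Q { }]]] }] [B [Q { }]]]

4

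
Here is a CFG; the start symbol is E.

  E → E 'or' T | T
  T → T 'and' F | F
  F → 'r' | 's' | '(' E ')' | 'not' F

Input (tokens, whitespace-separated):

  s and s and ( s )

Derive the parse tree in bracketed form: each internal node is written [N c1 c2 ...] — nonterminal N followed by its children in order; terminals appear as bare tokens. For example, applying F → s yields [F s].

[E [T [T [T [F s]] and [F s]] and [F ( [E [T [F s]]] )]]]

E
T
T and F
T and F and F
F and F and F
s and F and F
s and s and F
s and s and ( E )
s and s and ( T )
s and s and ( F )
s and s and ( s )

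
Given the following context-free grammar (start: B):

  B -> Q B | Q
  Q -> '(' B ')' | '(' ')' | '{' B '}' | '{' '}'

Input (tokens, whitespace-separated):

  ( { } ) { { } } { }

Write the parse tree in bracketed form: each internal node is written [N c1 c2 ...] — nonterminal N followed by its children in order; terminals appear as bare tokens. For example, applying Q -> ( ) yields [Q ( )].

B
Q B
( B ) B
( Q ) B
( { } ) B
( { } ) Q B
( { } ) { B } B
( { } ) { Q } B
( { } ) { { } } B
( { } ) { { } } Q
( { } ) { { } } { }

[B [Q ( [B [Q { }]] )] [B [Q { [B [Q { }]] }] [B [Q { }]]]]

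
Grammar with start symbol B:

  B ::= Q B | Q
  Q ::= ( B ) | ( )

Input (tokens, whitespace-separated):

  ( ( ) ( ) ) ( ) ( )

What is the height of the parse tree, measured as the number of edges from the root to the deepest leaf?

5

[B [Q ( [B [Q ( )] [B [Q ( )]]] )] [B [Q ( )] [B [Q ( )]]]]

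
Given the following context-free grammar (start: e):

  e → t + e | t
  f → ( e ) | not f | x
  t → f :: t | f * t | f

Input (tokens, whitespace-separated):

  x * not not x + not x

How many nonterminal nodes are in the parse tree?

11

[e [t [f x] * [t [f not [f not [f x]]]]] + [e [t [f not [f x]]]]]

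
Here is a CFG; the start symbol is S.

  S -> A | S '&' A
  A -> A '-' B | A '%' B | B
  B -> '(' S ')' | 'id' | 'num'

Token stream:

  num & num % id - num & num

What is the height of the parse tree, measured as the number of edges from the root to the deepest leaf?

6

[S [S [S [A [B num]]] & [A [A [A [B num]] % [B id]] - [B num]]] & [A [B num]]]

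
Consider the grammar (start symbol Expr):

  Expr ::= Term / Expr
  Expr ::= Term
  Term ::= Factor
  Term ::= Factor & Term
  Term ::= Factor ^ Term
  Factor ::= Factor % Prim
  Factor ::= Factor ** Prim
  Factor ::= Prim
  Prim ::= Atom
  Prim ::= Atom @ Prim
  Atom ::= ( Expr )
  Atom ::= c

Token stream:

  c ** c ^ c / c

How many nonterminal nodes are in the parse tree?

[Expr [Term [Factor [Factor [Prim [Atom c]]] ** [Prim [Atom c]]] ^ [Term [Factor [Prim [Atom c]]]]] / [Expr [Term [Factor [Prim [Atom c]]]]]]

17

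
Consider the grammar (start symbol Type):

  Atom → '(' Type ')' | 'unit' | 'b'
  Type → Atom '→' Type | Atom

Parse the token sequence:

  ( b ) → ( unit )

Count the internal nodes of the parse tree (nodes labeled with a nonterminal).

[Type [Atom ( [Type [Atom b]] )] → [Type [Atom ( [Type [Atom unit]] )]]]

8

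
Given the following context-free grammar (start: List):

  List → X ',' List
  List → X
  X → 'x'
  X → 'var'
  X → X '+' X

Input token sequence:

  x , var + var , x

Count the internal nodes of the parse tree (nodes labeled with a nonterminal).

8

[List [X x] , [List [X [X var] + [X var]] , [List [X x]]]]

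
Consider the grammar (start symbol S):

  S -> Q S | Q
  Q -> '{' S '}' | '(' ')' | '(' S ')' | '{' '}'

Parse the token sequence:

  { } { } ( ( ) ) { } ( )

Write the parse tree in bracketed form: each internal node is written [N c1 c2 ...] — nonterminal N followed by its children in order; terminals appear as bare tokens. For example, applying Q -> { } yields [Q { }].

[S [Q { }] [S [Q { }] [S [Q ( [S [Q ( )]] )] [S [Q { }] [S [Q ( )]]]]]]

S
Q S
{ } S
{ } Q S
{ } { } S
{ } { } Q S
{ } { } ( S ) S
{ } { } ( Q ) S
{ } { } ( ( ) ) S
{ } { } ( ( ) ) Q S
{ } { } ( ( ) ) { } S
{ } { } ( ( ) ) { } Q
{ } { } ( ( ) ) { } ( )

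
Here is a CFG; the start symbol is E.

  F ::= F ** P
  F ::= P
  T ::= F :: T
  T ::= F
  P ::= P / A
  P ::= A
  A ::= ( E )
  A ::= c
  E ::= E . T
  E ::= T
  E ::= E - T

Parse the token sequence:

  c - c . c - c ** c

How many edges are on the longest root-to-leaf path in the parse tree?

[E [E [E [E [T [F [P [A c]]]]] - [T [F [P [A c]]]]] . [T [F [P [A c]]]]] - [T [F [F [P [A c]]] ** [P [A c]]]]]

8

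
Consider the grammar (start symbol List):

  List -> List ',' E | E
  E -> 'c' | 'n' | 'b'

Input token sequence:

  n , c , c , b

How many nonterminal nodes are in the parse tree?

8

[List [List [List [List [E n]] , [E c]] , [E c]] , [E b]]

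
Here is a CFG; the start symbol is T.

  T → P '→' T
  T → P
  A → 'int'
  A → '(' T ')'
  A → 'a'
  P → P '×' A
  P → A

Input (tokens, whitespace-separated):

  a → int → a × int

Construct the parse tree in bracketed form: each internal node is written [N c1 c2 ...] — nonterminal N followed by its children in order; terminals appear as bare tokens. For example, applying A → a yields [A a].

[T [P [A a]] → [T [P [A int]] → [T [P [P [A a]] × [A int]]]]]

T
P → T
A → T
a → T
a → P → T
a → A → T
a → int → T
a → int → P
a → int → P × A
a → int → A × A
a → int → a × A
a → int → a × int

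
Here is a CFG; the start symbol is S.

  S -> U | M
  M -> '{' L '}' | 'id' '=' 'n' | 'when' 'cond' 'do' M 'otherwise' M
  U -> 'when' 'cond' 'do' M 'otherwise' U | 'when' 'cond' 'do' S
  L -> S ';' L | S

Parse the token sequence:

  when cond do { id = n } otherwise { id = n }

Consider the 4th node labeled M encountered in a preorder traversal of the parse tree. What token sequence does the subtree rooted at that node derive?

[S [M when cond do [M { [L [S [M id = n]]] }] otherwise [M { [L [S [M id = n]]] }]]]

{ id = n }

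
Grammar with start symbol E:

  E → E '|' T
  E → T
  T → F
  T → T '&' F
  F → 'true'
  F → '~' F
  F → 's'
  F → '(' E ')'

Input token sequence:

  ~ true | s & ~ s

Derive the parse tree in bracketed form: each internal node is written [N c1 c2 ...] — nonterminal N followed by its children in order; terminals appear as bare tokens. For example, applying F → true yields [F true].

E
E | T
T | T
F | T
~ F | T
~ true | T
~ true | T & F
~ true | F & F
~ true | s & F
~ true | s & ~ F
~ true | s & ~ s

[E [E [T [F ~ [F true]]]] | [T [T [F s]] & [F ~ [F s]]]]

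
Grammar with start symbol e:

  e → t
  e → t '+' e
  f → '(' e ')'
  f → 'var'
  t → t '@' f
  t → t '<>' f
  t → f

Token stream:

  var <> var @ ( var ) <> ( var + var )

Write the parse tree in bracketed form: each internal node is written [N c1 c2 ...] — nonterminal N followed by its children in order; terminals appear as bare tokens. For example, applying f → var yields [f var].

e
t
t <> f
t @ f <> f
t <> f @ f <> f
f <> f @ f <> f
var <> f @ f <> f
var <> var @ f <> f
var <> var @ ( e ) <> f
var <> var @ ( t ) <> f
var <> var @ ( f ) <> f
var <> var @ ( var ) <> f
var <> var @ ( var ) <> ( e )
var <> var @ ( var ) <> ( t + e )
var <> var @ ( var ) <> ( f + e )
var <> var @ ( var ) <> ( var + e )
var <> var @ ( var ) <> ( var + t )
var <> var @ ( var ) <> ( var + f )
var <> var @ ( var ) <> ( var + var )

[e [t [t [t [t [f var]] <> [f var]] @ [f ( [e [t [f var]]] )]] <> [f ( [e [t [f var]] + [e [t [f var]]]] )]]]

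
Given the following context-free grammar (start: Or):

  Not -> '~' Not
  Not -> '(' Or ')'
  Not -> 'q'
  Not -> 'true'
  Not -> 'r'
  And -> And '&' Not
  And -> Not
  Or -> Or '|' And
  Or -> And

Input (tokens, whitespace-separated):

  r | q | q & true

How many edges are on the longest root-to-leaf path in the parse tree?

5

[Or [Or [Or [And [Not r]]] | [And [Not q]]] | [And [And [Not q]] & [Not true]]]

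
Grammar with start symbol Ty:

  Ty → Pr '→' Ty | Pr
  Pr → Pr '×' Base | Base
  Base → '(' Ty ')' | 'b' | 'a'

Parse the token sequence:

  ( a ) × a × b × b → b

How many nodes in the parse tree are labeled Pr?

[Ty [Pr [Pr [Pr [Pr [Base ( [Ty [Pr [Base a]]] )]] × [Base a]] × [Base b]] × [Base b]] → [Ty [Pr [Base b]]]]

6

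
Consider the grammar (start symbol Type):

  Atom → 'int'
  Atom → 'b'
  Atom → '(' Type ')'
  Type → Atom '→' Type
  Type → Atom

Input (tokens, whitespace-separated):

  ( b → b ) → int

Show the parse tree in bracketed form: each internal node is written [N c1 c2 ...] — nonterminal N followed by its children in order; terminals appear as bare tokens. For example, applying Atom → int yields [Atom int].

[Type [Atom ( [Type [Atom b] → [Type [Atom b]]] )] → [Type [Atom int]]]

Type
Atom → Type
( Type ) → Type
( Atom → Type ) → Type
( b → Type ) → Type
( b → Atom ) → Type
( b → b ) → Type
( b → b ) → Atom
( b → b ) → int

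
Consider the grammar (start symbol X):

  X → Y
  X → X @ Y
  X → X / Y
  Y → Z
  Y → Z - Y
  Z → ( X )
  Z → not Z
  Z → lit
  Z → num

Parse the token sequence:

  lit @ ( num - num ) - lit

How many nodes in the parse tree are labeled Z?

[X [X [Y [Z lit]]] @ [Y [Z ( [X [Y [Z num] - [Y [Z num]]]] )] - [Y [Z lit]]]]

5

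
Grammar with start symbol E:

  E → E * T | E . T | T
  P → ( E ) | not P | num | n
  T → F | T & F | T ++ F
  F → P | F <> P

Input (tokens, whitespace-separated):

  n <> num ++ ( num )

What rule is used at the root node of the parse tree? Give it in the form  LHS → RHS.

E → T

[E [T [T [F [F [P n]] <> [P num]]] ++ [F [P ( [E [T [F [P num]]]] )]]]]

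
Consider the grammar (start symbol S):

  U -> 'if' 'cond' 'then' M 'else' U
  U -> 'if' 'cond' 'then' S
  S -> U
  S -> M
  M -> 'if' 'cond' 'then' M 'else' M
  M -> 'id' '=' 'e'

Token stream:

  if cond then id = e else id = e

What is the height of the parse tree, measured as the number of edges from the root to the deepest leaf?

[S [M if cond then [M id = e] else [M id = e]]]

3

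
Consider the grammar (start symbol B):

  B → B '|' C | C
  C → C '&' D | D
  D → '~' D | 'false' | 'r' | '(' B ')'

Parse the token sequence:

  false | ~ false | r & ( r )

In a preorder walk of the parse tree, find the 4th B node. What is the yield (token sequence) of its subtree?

[B [B [B [C [D false]]] | [C [D ~ [D false]]]] | [C [C [D r]] & [D ( [B [C [D r]]] )]]]

r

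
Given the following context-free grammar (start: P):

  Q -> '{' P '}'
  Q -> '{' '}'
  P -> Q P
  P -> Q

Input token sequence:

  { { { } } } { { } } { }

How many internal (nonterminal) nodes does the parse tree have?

12

[P [Q { [P [Q { [P [Q { }]] }]] }] [P [Q { [P [Q { }]] }] [P [Q { }]]]]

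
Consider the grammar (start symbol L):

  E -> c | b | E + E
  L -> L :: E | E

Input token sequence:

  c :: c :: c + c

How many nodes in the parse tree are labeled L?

[L [L [L [E c]] :: [E c]] :: [E [E c] + [E c]]]

3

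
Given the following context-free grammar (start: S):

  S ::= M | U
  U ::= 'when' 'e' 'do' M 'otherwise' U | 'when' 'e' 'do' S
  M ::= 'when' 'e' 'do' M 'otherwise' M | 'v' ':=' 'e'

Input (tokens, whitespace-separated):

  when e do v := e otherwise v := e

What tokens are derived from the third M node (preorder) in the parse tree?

[S [M when e do [M v := e] otherwise [M v := e]]]

v := e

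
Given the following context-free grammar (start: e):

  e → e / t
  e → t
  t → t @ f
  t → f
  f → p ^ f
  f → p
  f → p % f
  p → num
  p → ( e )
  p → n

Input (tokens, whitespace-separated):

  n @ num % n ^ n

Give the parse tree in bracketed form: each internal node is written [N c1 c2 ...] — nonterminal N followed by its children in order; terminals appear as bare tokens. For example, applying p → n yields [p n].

[e [t [t [f [p n]]] @ [f [p num] % [f [p n] ^ [f [p n]]]]]]

e
t
t @ f
f @ f
p @ f
n @ f
n @ p % f
n @ num % f
n @ num % p ^ f
n @ num % n ^ f
n @ num % n ^ p
n @ num % n ^ n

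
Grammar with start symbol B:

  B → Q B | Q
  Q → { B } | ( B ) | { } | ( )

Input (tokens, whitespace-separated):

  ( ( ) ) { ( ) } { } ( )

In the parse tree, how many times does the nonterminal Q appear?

6

[B [Q ( [B [Q ( )]] )] [B [Q { [B [Q ( )]] }] [B [Q { }] [B [Q ( )]]]]]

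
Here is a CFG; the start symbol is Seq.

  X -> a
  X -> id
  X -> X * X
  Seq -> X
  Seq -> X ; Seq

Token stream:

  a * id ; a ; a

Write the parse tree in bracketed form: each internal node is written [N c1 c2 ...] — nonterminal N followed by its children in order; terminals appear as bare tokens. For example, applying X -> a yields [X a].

[Seq [X [X a] * [X id]] ; [Seq [X a] ; [Seq [X a]]]]

Seq
X ; Seq
X * X ; Seq
a * X ; Seq
a * id ; Seq
a * id ; X ; Seq
a * id ; a ; Seq
a * id ; a ; X
a * id ; a ; a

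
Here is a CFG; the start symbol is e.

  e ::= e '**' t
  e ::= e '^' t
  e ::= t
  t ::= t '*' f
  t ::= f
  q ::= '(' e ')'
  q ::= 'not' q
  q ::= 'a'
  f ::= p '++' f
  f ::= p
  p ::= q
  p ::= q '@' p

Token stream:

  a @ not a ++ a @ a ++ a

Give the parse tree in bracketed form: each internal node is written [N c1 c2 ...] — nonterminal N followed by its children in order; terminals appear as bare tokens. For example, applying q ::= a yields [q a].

e
t
f
p ++ f
q @ p ++ f
a @ p ++ f
a @ q ++ f
a @ not q ++ f
a @ not a ++ f
a @ not a ++ p ++ f
a @ not a ++ q @ p ++ f
a @ not a ++ a @ p ++ f
a @ not a ++ a @ q ++ f
a @ not a ++ a @ a ++ f
a @ not a ++ a @ a ++ p
a @ not a ++ a @ a ++ q
a @ not a ++ a @ a ++ a

[e [t [f [p [q a] @ [p [q not [q a]]]] ++ [f [p [q a] @ [p [q a]]] ++ [f [p [q a]]]]]]]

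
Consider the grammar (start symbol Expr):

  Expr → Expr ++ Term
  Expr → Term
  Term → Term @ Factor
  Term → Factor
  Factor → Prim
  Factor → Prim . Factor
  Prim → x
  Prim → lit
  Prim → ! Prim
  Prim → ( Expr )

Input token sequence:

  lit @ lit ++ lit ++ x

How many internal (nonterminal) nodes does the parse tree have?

[Expr [Expr [Expr [Term [Term [Factor [Prim lit]]] @ [Factor [Prim lit]]]] ++ [Term [Factor [Prim lit]]]] ++ [Term [Factor [Prim x]]]]

15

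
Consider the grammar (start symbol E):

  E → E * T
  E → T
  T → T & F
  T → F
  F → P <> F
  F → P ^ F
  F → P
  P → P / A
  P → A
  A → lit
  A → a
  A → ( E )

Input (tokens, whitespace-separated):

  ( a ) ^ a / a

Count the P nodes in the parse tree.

[E [T [F [P [A ( [E [T [F [P [A a]]]]] )]] ^ [F [P [P [A a]] / [A a]]]]]]

4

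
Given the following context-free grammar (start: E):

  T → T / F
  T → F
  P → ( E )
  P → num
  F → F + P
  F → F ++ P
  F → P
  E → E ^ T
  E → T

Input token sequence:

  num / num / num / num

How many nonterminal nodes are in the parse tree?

[E [T [T [T [T [F [P num]]] / [F [P num]]] / [F [P num]]] / [F [P num]]]]

13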